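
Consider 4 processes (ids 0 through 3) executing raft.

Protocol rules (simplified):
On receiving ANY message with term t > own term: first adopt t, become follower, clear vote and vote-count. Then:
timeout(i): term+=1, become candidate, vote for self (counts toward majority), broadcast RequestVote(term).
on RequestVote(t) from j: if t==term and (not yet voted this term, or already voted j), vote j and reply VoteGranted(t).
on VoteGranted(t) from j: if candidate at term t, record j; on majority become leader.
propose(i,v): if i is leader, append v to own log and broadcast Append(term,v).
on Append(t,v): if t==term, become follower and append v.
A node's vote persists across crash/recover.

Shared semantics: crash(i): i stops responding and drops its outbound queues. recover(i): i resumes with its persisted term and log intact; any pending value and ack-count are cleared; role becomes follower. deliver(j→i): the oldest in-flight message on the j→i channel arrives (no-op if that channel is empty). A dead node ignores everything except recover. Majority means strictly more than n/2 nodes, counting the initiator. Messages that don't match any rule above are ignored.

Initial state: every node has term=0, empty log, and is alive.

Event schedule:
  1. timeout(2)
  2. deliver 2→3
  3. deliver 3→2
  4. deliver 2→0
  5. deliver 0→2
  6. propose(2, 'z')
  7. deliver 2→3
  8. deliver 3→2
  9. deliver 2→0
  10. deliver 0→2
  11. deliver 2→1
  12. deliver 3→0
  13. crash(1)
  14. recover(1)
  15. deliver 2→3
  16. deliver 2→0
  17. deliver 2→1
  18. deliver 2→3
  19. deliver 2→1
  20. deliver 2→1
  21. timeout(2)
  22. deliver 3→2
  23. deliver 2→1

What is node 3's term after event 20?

1

step 1 timeout(2): 2={cand,t=1,log=-}
step 2 deliver 2→3: 3={foll,t=1,log=-}
step 3 deliver 3→2: —
step 4 deliver 2→0: 0={foll,t=1,log=-}
step 5 deliver 0→2: 2={lead,t=1,log=-}
step 6 propose(2,'z'): 2={lead,t=1,log=z}
step 7 deliver 2→3: 3={foll,t=1,log=z}
step 8 deliver 3→2: —
step 9 deliver 2→0: 0={foll,t=1,log=z}
step 10 deliver 0→2: —
step 11 deliver 2→1: 1={foll,t=1,log=-}
step 12 deliver 3→0: —
step 13 crash(1): 1={✗foll,t=1,log=-}
step 14 recover(1): 1={foll,t=1,log=-}
step 15 deliver 2→3: —
step 16 deliver 2→0: —
step 17 deliver 2→1: 1={foll,t=1,log=z}
step 18 deliver 2→3: —
step 19 deliver 2→1: —
step 20 deliver 2→1: —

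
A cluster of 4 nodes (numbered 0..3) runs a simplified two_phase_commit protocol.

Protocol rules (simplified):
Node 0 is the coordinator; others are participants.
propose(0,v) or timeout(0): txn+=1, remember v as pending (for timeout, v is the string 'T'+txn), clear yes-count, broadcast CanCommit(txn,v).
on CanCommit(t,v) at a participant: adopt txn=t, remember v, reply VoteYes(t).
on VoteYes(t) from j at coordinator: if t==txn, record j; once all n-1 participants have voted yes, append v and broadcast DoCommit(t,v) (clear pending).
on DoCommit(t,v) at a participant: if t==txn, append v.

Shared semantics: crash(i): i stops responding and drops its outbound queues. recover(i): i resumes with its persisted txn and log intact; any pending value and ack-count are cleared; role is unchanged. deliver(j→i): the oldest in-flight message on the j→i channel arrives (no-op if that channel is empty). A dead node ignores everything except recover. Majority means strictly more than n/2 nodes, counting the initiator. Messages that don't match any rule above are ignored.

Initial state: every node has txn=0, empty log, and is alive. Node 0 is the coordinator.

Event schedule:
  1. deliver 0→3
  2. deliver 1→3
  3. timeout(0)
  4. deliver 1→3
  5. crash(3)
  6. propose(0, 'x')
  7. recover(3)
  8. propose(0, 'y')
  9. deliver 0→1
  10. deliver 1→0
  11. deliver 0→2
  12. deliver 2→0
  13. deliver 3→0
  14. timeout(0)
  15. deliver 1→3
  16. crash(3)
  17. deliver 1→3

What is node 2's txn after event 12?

1

1. deliver 0→3:  nop
2. deliver 1→3:  nop
3. timeout(0):  <0:coor t1 ->
4. deliver 1→3:  nop
5. crash(3):  <3:✗part t0 ->
6. propose(0,'x'):  <0:coor t2 ->
7. recover(3):  <3:part t0 ->
8. propose(0,'y'):  <0:coor t3 ->
9. deliver 0→1:  <1:part t1 ->
10. deliver 1→0:  nop
11. deliver 0→2:  <2:part t1 ->
12. deliver 2→0:  nop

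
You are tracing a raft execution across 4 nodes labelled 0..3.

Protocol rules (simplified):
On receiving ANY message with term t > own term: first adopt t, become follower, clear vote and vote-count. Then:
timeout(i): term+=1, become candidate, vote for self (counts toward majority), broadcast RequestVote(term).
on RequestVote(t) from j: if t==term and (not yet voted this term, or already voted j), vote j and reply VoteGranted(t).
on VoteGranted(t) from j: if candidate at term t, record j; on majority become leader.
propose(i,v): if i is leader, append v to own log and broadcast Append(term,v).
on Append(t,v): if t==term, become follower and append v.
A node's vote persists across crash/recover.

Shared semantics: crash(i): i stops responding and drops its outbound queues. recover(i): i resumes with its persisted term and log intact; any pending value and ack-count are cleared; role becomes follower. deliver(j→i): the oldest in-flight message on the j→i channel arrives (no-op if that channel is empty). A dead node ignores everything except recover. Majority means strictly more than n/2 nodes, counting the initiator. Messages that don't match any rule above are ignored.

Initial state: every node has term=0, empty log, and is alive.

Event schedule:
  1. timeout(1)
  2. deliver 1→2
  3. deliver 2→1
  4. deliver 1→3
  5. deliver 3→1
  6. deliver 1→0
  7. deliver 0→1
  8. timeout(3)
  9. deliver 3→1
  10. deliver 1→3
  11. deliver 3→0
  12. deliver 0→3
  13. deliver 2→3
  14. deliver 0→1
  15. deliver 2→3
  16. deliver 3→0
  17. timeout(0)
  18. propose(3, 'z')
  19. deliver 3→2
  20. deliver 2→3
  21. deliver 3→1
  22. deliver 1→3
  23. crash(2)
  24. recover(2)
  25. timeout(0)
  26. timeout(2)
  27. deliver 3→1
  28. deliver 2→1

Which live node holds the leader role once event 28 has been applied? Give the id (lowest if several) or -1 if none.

after 1 — timeout(1): n1:cand/t1/[-]
after 2 — deliver 1→2: n2:foll/t1/[-]
after 3 — deliver 2→1: ·
after 4 — deliver 1→3: n3:foll/t1/[-]
after 5 — deliver 3→1: n1:lead/t1/[-]
after 6 — deliver 1→0: n0:foll/t1/[-]
after 7 — deliver 0→1: ·
after 8 — timeout(3): n3:cand/t2/[-]
after 9 — deliver 3→1: n1:foll/t2/[-]
after 10 — deliver 1→3: ·
after 11 — deliver 3→0: n0:foll/t2/[-]
after 12 — deliver 0→3: n3:lead/t2/[-]
after 13 — deliver 2→3: ·
after 14 — deliver 0→1: ·
after 15 — deliver 2→3: ·
after 16 — deliver 3→0: ·
after 17 — timeout(0): n0:cand/t3/[-]
after 18 — propose(3,'z'): n3:lead/t2/[z]
after 19 — deliver 3→2: n2:foll/t2/[-]
after 20 — deliver 2→3: ·
after 21 — deliver 3→1: n1:foll/t2/[z]
after 22 — deliver 1→3: ·
after 23 — crash(2): n2:✗foll/t2/[-]
after 24 — recover(2): n2:foll/t2/[-]
after 25 — timeout(0): n0:cand/t4/[-]
after 26 — timeout(2): n2:cand/t3/[-]
after 27 — deliver 3→1: ·
after 28 — deliver 2→1: n1:foll/t3/[z]

3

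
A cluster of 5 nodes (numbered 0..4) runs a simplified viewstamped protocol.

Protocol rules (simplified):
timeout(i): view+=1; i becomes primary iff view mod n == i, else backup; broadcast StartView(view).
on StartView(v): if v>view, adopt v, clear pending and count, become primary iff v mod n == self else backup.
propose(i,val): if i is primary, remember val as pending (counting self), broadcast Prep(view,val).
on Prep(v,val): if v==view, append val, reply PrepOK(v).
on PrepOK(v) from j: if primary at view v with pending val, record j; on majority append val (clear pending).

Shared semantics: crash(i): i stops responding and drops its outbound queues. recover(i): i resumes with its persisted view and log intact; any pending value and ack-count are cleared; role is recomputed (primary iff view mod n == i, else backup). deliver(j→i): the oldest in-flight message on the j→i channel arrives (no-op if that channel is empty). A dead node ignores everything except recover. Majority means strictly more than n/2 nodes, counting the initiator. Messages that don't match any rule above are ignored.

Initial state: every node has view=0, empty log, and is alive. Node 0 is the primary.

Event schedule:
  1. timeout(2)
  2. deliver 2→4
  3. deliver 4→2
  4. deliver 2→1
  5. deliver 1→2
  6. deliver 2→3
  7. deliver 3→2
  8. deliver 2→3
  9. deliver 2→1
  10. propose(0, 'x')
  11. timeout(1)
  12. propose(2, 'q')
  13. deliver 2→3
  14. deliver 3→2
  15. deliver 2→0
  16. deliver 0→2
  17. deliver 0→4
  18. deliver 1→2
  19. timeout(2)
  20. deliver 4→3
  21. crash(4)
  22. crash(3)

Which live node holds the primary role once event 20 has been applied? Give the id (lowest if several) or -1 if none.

-1

e1 timeout(2): 2[back,v=1,-]
e2 deliver 2→4: 4[back,v=1,-]
e3 deliver 4→2: ·
e4 deliver 2→1: 1[prim,v=1,-]
e5 deliver 1→2: ·
e6 deliver 2→3: 3[back,v=1,-]
e7 deliver 3→2: ·
e8 deliver 2→3: ·
e9 deliver 2→1: ·
e10 propose(0,'x'): ·
e11 timeout(1): 1[back,v=2,-]
e12 propose(2,'q'): ·
e13 deliver 2→3: ·
e14 deliver 3→2: ·
e15 deliver 2→0: 0[back,v=1,-]
e16 deliver 0→2: ·
e17 deliver 0→4: ·
e18 deliver 1→2: 2[prim,v=2,-]
e19 timeout(2): 2[back,v=3,-]
e20 deliver 4→3: ·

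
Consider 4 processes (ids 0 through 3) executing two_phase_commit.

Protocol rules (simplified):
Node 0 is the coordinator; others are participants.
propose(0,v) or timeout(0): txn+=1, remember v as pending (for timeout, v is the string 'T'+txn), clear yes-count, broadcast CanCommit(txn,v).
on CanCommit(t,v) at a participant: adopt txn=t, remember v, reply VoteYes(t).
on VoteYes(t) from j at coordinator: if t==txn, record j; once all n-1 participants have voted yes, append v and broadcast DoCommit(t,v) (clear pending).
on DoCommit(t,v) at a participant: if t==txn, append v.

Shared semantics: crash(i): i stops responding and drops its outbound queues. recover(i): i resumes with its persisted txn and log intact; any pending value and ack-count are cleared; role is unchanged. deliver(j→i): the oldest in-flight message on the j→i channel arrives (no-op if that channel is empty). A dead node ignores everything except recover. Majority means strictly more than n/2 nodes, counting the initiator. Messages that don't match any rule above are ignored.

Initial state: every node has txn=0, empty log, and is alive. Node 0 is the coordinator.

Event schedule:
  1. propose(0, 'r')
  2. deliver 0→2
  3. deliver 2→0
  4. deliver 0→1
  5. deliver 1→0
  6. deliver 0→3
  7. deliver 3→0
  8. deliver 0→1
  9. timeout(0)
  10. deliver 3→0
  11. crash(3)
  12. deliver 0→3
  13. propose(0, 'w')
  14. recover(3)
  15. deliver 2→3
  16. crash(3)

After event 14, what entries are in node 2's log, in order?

empty

after 1 — propose(0,'r'): n0:coor/t1/[-]
after 2 — deliver 0→2: n2:part/t1/[-]
after 3 — deliver 2→0: ·
after 4 — deliver 0→1: n1:part/t1/[-]
after 5 — deliver 1→0: ·
after 6 — deliver 0→3: n3:part/t1/[-]
after 7 — deliver 3→0: n0:coor/t1/[r]
after 8 — deliver 0→1: n1:part/t1/[r]
after 9 — timeout(0): n0:coor/t2/[r]
after 10 — deliver 3→0: ·
after 11 — crash(3): n3:✗part/t1/[-]
after 12 — deliver 0→3: ·
after 13 — propose(0,'w'): n0:coor/t3/[r]
after 14 — recover(3): n3:part/t1/[-]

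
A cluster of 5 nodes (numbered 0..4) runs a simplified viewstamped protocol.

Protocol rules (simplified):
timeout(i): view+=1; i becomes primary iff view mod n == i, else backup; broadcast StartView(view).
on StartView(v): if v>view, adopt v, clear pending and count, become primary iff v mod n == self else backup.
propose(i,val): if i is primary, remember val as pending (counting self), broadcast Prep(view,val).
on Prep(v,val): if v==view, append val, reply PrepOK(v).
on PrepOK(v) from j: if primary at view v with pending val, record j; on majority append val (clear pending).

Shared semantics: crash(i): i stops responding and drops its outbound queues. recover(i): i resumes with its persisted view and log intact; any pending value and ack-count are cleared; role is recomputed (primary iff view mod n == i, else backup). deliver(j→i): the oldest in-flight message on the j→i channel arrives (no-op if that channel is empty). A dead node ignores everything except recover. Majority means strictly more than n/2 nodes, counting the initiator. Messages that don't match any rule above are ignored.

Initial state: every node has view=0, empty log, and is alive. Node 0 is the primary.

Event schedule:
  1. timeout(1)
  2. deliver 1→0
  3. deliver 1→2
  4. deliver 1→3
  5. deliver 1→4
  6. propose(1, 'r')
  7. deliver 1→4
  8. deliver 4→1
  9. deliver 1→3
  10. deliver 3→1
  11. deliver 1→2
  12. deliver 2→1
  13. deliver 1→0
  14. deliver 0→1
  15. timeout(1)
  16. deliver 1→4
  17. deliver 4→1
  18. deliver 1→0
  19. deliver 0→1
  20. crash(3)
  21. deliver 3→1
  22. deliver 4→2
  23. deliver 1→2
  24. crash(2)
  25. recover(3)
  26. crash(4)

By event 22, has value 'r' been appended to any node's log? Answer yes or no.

yes

after 1 — timeout(1): n1:prim/v1/[-]
after 2 — deliver 1→0: n0:back/v1/[-]
after 3 — deliver 1→2: n2:back/v1/[-]
after 4 — deliver 1→3: n3:back/v1/[-]
after 5 — deliver 1→4: n4:back/v1/[-]
after 6 — propose(1,'r'): ·
after 7 — deliver 1→4: n4:back/v1/[r]
after 8 — deliver 4→1: ·
after 9 — deliver 1→3: n3:back/v1/[r]
after 10 — deliver 3→1: n1:prim/v1/[r]
after 11 — deliver 1→2: n2:back/v1/[r]
after 12 — deliver 2→1: ·
after 13 — deliver 1→0: n0:back/v1/[r]
after 14 — deliver 0→1: ·
after 15 — timeout(1): n1:back/v2/[r]
after 16 — deliver 1→4: n4:back/v2/[r]
after 17 — deliver 4→1: ·
after 18 — deliver 1→0: n0:back/v2/[r]
after 19 — deliver 0→1: ·
after 20 — crash(3): n3:✗back/v1/[r]
after 21 — deliver 3→1: ·
after 22 — deliver 4→2: ·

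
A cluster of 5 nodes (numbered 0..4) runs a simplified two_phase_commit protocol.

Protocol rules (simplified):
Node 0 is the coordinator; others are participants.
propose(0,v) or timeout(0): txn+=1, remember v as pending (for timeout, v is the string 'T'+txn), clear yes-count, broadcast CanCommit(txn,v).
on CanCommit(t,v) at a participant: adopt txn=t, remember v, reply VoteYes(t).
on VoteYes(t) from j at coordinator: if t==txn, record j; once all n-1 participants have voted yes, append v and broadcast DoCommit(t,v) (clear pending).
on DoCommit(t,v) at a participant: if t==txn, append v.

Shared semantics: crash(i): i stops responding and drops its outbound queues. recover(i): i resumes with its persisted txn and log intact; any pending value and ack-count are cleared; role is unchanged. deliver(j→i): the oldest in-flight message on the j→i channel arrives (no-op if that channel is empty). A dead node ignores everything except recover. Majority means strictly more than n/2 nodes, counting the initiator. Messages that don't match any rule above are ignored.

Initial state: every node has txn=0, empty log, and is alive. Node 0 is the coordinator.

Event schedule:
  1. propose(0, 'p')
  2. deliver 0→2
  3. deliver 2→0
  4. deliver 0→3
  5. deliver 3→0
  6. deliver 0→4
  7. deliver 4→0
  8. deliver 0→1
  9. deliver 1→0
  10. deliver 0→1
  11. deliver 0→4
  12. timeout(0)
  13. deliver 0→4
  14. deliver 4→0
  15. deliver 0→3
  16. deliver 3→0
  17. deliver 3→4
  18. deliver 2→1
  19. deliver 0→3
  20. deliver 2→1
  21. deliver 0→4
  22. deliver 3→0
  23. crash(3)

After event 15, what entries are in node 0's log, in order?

after 1 — propose(0,'p'): n0:coor/t1/[-]
after 2 — deliver 0→2: n2:part/t1/[-]
after 3 — deliver 2→0: ·
after 4 — deliver 0→3: n3:part/t1/[-]
after 5 — deliver 3→0: ·
after 6 — deliver 0→4: n4:part/t1/[-]
after 7 — deliver 4→0: ·
after 8 — deliver 0→1: n1:part/t1/[-]
after 9 — deliver 1→0: n0:coor/t1/[p]
after 10 — deliver 0→1: n1:part/t1/[p]
after 11 — deliver 0→4: n4:part/t1/[p]
after 12 — timeout(0): n0:coor/t2/[p]
after 13 — deliver 0→4: n4:part/t2/[p]
after 14 — deliver 4→0: ·
after 15 — deliver 0→3: n3:part/t1/[p]

p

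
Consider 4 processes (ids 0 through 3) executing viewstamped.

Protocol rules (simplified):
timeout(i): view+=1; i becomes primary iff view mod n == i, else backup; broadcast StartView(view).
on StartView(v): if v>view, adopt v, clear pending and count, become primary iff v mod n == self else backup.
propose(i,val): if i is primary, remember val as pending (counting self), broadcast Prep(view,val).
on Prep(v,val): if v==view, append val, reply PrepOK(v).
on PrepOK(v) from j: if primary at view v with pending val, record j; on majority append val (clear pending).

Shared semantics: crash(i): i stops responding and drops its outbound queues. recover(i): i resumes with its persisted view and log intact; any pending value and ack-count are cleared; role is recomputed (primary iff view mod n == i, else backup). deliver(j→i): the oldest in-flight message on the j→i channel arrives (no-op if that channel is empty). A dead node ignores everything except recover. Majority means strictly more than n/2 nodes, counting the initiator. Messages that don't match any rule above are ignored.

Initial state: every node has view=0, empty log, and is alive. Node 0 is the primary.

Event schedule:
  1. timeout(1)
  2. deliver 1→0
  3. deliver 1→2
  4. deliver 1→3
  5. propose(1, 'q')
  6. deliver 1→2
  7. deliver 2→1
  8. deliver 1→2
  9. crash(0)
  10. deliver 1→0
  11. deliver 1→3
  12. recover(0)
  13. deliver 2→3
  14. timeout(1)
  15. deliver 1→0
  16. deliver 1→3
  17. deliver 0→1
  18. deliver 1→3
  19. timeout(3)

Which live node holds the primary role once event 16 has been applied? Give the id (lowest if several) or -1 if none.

[1] timeout(1) → N1(prim v1 [-])
[2] deliver 1→0 → N0(back v1 [-])
[3] deliver 1→2 → N2(back v1 [-])
[4] deliver 1→3 → N3(back v1 [-])
[5] propose(1,'q') → ∅
[6] deliver 1→2 → N2(back v1 [q])
[7] deliver 2→1 → ∅
[8] deliver 1→2 → ∅
[9] crash(0) → N0(✗back v1 [-])
[10] deliver 1→0 → ∅
[11] deliver 1→3 → N3(back v1 [q])
[12] recover(0) → N0(back v1 [-])
[13] deliver 2→3 → ∅
[14] timeout(1) → N1(back v2 [-])
[15] deliver 1→0 → N0(back v1 [q])
[16] deliver 1→3 → N3(back v2 [q])

-1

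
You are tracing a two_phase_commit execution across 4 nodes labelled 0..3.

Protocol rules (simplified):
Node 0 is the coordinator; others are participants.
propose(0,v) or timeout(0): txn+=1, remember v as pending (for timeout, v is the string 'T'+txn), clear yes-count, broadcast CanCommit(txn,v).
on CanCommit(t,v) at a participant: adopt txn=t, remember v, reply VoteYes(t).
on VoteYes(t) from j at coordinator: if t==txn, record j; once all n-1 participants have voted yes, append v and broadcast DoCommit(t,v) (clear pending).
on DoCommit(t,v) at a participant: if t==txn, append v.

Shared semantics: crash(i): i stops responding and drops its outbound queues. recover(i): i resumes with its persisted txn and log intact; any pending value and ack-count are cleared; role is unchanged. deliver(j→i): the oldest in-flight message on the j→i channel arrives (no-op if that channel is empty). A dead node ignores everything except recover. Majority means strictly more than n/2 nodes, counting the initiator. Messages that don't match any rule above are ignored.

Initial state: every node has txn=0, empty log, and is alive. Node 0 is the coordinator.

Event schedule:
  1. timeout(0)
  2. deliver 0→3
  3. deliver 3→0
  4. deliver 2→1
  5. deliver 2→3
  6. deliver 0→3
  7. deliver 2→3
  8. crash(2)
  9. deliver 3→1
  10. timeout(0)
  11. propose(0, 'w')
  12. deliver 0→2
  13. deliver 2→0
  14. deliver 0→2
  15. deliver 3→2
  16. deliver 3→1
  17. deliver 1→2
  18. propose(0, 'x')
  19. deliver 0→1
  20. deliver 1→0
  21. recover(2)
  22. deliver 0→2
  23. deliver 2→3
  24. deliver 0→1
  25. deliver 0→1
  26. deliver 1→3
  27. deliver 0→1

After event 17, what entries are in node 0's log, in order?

[1] timeout(0) → N0(coor t1 [-])
[2] deliver 0→3 → N3(part t1 [-])
[3] deliver 3→0 → ∅
[4] deliver 2→1 → ∅
[5] deliver 2→3 → ∅
[6] deliver 0→3 → ∅
[7] deliver 2→3 → ∅
[8] crash(2) → N2(✗part t0 [-])
[9] deliver 3→1 → ∅
[10] timeout(0) → N0(coor t2 [-])
[11] propose(0,'w') → N0(coor t3 [-])
[12] deliver 0→2 → ∅
[13] deliver 2→0 → ∅
[14] deliver 0→2 → ∅
[15] deliver 3→2 → ∅
[16] deliver 3→1 → ∅
[17] deliver 1→2 → ∅

empty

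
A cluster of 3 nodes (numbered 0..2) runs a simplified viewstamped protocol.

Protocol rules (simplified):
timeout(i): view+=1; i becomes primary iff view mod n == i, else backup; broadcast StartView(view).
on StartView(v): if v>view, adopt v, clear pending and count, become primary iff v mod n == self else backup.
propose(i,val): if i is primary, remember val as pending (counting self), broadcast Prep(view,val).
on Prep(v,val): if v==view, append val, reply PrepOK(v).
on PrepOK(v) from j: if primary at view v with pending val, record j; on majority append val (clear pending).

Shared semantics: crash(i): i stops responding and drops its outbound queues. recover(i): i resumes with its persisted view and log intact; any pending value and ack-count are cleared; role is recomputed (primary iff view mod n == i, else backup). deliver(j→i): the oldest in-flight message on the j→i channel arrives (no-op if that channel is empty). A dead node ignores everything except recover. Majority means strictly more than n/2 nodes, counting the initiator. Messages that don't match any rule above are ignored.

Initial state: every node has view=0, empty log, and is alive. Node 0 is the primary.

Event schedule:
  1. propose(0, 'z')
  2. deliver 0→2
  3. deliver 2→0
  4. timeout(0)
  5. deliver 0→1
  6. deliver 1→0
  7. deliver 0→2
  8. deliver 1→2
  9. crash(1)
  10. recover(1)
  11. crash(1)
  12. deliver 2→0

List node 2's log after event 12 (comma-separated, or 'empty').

z

1. propose(0,'z'):  nop
2. deliver 0→2:  <2:back v0 z>
3. deliver 2→0:  <0:prim v0 z>
4. timeout(0):  <0:back v1 z>
5. deliver 0→1:  <1:back v0 z>
6. deliver 1→0:  nop
7. deliver 0→2:  <2:back v1 z>
8. deliver 1→2:  nop
9. crash(1):  <1:✗back v0 z>
10. recover(1):  <1:back v0 z>
11. crash(1):  <1:✗back v0 z>
12. deliver 2→0:  nop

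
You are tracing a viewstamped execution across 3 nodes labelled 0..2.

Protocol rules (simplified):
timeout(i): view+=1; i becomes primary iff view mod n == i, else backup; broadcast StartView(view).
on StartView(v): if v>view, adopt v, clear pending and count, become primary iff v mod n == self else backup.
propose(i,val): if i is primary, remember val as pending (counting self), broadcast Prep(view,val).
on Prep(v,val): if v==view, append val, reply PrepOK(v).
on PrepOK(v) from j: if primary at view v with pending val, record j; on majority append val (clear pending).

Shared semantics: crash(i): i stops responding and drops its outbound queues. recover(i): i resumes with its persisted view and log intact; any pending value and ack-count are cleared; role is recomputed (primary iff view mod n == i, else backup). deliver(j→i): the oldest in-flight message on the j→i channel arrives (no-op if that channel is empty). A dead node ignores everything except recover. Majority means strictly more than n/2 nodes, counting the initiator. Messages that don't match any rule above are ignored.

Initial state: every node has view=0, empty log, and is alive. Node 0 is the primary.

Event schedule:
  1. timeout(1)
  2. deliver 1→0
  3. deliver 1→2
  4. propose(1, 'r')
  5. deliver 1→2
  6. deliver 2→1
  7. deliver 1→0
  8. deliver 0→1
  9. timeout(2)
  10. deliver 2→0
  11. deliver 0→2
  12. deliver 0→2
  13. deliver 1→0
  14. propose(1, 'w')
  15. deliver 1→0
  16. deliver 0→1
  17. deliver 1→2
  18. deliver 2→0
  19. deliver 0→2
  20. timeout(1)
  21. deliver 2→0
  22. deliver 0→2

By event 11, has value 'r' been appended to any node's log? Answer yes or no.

step 1 timeout(1): 1={prim,v=1,log=-}
step 2 deliver 1→0: 0={back,v=1,log=-}
step 3 deliver 1→2: 2={back,v=1,log=-}
step 4 propose(1,'r'): —
step 5 deliver 1→2: 2={back,v=1,log=r}
step 6 deliver 2→1: 1={prim,v=1,log=r}
step 7 deliver 1→0: 0={back,v=1,log=r}
step 8 deliver 0→1: —
step 9 timeout(2): 2={prim,v=2,log=r}
step 10 deliver 2→0: 0={back,v=2,log=r}
step 11 deliver 0→2: —

yes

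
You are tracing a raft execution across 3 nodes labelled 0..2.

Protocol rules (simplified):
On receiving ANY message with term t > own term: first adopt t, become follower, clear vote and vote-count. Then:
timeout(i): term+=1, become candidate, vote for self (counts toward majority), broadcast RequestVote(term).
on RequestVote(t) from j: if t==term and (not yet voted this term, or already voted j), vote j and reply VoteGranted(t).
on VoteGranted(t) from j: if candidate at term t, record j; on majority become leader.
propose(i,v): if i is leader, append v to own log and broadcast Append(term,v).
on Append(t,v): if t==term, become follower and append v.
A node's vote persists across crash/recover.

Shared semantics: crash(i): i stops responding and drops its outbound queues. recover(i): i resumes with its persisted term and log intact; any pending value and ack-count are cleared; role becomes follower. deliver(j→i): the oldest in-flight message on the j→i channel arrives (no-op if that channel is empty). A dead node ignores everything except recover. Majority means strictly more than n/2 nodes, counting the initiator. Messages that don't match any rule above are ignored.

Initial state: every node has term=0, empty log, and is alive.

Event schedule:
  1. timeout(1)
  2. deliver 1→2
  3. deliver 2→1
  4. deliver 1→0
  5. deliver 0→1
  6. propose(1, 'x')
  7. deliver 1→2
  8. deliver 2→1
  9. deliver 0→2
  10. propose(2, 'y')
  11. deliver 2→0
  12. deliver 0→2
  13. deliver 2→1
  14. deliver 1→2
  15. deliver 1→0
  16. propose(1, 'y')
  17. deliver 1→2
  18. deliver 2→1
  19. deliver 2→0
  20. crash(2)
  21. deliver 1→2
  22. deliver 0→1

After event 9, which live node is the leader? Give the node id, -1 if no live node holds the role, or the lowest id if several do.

[1] timeout(1) → N1(cand t1 [-])
[2] deliver 1→2 → N2(foll t1 [-])
[3] deliver 2→1 → N1(lead t1 [-])
[4] deliver 1→0 → N0(foll t1 [-])
[5] deliver 0→1 → ∅
[6] propose(1,'x') → N1(lead t1 [x])
[7] deliver 1→2 → N2(foll t1 [x])
[8] deliver 2→1 → ∅
[9] deliver 0→2 → ∅

1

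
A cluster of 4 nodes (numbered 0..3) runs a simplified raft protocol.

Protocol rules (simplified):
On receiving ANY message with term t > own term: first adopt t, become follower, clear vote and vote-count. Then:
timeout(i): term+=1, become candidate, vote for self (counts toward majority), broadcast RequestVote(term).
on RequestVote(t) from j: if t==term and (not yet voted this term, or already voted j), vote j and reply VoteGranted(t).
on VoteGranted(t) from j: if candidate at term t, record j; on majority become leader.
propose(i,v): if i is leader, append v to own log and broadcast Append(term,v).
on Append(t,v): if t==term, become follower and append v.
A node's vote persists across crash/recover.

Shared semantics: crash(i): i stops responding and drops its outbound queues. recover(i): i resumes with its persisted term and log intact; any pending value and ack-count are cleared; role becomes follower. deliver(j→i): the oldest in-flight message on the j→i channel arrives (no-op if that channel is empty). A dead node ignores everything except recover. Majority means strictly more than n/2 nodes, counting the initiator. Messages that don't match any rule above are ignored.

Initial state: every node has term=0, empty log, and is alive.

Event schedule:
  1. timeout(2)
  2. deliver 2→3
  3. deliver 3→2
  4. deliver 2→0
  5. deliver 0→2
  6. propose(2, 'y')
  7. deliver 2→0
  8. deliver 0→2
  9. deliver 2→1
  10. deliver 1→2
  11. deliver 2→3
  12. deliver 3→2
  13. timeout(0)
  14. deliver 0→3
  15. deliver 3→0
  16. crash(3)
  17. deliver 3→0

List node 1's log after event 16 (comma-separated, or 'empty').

[1] timeout(2) → N2(cand t1 [-])
[2] deliver 2→3 → N3(foll t1 [-])
[3] deliver 3→2 → ∅
[4] deliver 2→0 → N0(foll t1 [-])
[5] deliver 0→2 → N2(lead t1 [-])
[6] propose(2,'y') → N2(lead t1 [y])
[7] deliver 2→0 → N0(foll t1 [y])
[8] deliver 0→2 → ∅
[9] deliver 2→1 → N1(foll t1 [-])
[10] deliver 1→2 → ∅
[11] deliver 2→3 → N3(foll t1 [y])
[12] deliver 3→2 → ∅
[13] timeout(0) → N0(cand t2 [y])
[14] deliver 0→3 → N3(foll t2 [y])
[15] deliver 3→0 → ∅
[16] crash(3) → N3(✗foll t2 [y])

empty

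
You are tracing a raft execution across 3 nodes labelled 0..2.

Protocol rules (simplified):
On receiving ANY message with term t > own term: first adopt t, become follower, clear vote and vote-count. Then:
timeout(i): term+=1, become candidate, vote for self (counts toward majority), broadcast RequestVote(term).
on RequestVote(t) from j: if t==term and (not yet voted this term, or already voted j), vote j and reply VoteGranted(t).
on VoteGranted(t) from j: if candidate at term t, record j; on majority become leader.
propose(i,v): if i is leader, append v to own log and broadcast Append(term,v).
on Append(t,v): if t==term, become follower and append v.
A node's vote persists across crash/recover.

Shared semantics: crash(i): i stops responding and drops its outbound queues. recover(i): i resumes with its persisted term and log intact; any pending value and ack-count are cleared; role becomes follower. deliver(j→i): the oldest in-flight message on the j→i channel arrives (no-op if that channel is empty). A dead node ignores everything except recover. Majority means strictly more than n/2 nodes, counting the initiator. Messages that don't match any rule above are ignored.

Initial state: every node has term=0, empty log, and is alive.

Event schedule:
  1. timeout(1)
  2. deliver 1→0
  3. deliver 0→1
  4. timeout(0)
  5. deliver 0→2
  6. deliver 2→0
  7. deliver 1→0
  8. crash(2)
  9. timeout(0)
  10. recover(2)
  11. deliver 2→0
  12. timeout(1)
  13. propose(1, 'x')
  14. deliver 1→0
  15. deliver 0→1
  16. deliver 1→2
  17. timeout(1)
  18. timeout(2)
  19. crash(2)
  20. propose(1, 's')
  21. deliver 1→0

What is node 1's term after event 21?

after 1 — timeout(1): n1:cand/t1/[-]
after 2 — deliver 1→0: n0:foll/t1/[-]
after 3 — deliver 0→1: n1:lead/t1/[-]
after 4 — timeout(0): n0:cand/t2/[-]
after 5 — deliver 0→2: n2:foll/t2/[-]
after 6 — deliver 2→0: n0:lead/t2/[-]
after 7 — deliver 1→0: ·
after 8 — crash(2): n2:✗foll/t2/[-]
after 9 — timeout(0): n0:cand/t3/[-]
after 10 — recover(2): n2:foll/t2/[-]
after 11 — deliver 2→0: ·
after 12 — timeout(1): n1:cand/t2/[-]
after 13 — propose(1,'x'): ·
after 14 — deliver 1→0: ·
after 15 — deliver 0→1: ·
after 16 — deliver 1→2: ·
after 17 — timeout(1): n1:cand/t3/[-]
after 18 — timeout(2): n2:cand/t3/[-]
after 19 — crash(2): n2:✗cand/t3/[-]
after 20 — propose(1,'s'): ·
after 21 — deliver 1→0: ·

3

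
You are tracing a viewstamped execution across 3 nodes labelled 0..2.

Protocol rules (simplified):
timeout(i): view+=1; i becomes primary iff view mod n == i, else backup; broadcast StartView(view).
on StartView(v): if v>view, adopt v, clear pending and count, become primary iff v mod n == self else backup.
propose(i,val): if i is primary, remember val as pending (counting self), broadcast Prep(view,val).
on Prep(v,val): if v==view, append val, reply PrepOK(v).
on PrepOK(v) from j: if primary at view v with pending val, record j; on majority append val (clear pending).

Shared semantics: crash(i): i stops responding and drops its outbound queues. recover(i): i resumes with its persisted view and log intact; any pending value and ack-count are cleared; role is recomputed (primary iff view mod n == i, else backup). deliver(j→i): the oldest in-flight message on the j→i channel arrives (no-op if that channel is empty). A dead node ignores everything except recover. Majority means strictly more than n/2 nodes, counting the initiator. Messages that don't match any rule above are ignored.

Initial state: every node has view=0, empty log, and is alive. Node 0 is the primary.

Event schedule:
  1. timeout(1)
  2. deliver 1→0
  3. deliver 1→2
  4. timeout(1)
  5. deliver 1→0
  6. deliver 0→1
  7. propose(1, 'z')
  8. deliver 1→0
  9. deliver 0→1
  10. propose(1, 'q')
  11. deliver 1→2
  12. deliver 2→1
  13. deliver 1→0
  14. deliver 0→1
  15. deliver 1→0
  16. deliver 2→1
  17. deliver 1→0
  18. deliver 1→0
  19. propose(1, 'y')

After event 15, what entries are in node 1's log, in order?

empty

1. timeout(1):  <1:prim v1 ->
2. deliver 1→0:  <0:back v1 ->
3. deliver 1→2:  <2:back v1 ->
4. timeout(1):  <1:back v2 ->
5. deliver 1→0:  <0:back v2 ->
6. deliver 0→1:  nop
7. propose(1,'z'):  nop
8. deliver 1→0:  nop
9. deliver 0→1:  nop
10. propose(1,'q'):  nop
11. deliver 1→2:  <2:prim v2 ->
12. deliver 2→1:  nop
13. deliver 1→0:  nop
14. deliver 0→1:  nop
15. deliver 1→0:  nop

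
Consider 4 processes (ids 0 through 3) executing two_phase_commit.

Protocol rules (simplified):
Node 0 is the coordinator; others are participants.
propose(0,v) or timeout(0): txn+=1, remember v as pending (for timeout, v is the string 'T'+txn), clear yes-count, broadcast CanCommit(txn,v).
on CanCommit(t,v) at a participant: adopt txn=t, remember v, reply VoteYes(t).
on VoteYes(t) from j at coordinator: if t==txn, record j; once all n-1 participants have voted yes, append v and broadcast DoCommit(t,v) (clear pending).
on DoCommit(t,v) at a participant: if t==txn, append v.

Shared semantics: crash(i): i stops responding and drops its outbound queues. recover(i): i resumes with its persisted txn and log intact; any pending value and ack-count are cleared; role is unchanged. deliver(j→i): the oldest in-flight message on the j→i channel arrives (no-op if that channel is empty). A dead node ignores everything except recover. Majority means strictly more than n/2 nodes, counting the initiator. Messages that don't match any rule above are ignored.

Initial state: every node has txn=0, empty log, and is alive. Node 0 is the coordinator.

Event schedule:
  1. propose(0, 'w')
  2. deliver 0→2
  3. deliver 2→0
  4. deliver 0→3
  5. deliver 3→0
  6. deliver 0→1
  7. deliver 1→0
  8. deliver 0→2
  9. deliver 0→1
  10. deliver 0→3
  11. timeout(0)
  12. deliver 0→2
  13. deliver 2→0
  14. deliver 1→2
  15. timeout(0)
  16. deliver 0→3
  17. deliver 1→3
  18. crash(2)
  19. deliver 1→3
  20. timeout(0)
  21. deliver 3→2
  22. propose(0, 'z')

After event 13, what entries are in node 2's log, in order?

w

step 1 propose(0,'w'): 0={coor,t=1,log=-}
step 2 deliver 0→2: 2={part,t=1,log=-}
step 3 deliver 2→0: —
step 4 deliver 0→3: 3={part,t=1,log=-}
step 5 deliver 3→0: —
step 6 deliver 0→1: 1={part,t=1,log=-}
step 7 deliver 1→0: 0={coor,t=1,log=w}
step 8 deliver 0→2: 2={part,t=1,log=w}
step 9 deliver 0→1: 1={part,t=1,log=w}
step 10 deliver 0→3: 3={part,t=1,log=w}
step 11 timeout(0): 0={coor,t=2,log=w}
step 12 deliver 0→2: 2={part,t=2,log=w}
step 13 deliver 2→0: —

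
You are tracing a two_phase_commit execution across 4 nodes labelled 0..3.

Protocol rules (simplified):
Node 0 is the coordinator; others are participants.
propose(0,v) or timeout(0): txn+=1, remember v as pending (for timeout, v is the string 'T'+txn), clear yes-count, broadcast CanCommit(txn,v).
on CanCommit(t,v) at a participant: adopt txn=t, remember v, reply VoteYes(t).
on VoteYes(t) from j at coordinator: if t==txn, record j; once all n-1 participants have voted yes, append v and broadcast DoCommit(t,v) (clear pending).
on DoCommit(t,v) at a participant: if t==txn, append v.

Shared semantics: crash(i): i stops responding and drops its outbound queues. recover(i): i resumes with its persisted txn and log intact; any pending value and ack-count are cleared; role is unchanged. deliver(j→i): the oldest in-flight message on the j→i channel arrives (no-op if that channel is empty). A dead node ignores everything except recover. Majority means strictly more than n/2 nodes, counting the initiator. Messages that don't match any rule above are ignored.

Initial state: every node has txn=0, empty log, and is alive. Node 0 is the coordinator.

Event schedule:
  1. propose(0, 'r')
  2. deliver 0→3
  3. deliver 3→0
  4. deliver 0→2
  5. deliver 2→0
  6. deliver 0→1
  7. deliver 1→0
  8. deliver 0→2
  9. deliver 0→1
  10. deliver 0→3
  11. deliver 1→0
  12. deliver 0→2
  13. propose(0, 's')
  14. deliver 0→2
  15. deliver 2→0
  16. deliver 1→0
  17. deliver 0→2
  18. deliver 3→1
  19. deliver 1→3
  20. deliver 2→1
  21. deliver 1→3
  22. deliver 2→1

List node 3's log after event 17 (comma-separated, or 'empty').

r

[1] propose(0,'r') → N0(coor t1 [-])
[2] deliver 0→3 → N3(part t1 [-])
[3] deliver 3→0 → ∅
[4] deliver 0→2 → N2(part t1 [-])
[5] deliver 2→0 → ∅
[6] deliver 0→1 → N1(part t1 [-])
[7] deliver 1→0 → N0(coor t1 [r])
[8] deliver 0→2 → N2(part t1 [r])
[9] deliver 0→1 → N1(part t1 [r])
[10] deliver 0→3 → N3(part t1 [r])
[11] deliver 1→0 → ∅
[12] deliver 0→2 → ∅
[13] propose(0,'s') → N0(coor t2 [r])
[14] deliver 0→2 → N2(part t2 [r])
[15] deliver 2→0 → ∅
[16] deliver 1→0 → ∅
[17] deliver 0→2 → ∅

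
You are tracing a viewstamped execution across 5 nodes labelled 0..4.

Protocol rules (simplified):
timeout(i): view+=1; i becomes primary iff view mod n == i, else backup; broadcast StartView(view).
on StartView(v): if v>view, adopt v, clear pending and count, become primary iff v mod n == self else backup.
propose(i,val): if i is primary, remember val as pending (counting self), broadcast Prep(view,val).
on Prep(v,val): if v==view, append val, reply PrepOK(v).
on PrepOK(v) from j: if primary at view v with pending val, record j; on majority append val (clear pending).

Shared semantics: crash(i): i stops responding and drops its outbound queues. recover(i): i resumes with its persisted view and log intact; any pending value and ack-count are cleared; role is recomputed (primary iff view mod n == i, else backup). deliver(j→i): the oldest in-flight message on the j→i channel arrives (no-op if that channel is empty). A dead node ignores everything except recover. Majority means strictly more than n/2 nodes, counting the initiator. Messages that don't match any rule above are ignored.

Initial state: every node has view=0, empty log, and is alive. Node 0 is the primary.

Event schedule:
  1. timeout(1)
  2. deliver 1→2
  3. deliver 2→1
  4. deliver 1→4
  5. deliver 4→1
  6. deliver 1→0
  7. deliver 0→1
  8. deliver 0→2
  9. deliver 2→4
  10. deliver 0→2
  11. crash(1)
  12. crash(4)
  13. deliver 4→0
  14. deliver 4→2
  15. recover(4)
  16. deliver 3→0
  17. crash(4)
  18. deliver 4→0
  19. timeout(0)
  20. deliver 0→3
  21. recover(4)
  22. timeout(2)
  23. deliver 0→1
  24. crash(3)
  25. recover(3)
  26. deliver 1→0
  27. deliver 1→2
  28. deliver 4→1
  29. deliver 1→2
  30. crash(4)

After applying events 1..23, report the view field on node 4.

step 1 timeout(1): 1={prim,v=1,log=-}
step 2 deliver 1→2: 2={back,v=1,log=-}
step 3 deliver 2→1: —
step 4 deliver 1→4: 4={back,v=1,log=-}
step 5 deliver 4→1: —
step 6 deliver 1→0: 0={back,v=1,log=-}
step 7 deliver 0→1: —
step 8 deliver 0→2: —
step 9 deliver 2→4: —
step 10 deliver 0→2: —
step 11 crash(1): 1={✗prim,v=1,log=-}
step 12 crash(4): 4={✗back,v=1,log=-}
step 13 deliver 4→0: —
step 14 deliver 4→2: —
step 15 recover(4): 4={back,v=1,log=-}
step 16 deliver 3→0: —
step 17 crash(4): 4={✗back,v=1,log=-}
step 18 deliver 4→0: —
step 19 timeout(0): 0={back,v=2,log=-}
step 20 deliver 0→3: 3={back,v=2,log=-}
step 21 recover(4): 4={back,v=1,log=-}
step 22 timeout(2): 2={prim,v=2,log=-}
step 23 deliver 0→1: —

1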